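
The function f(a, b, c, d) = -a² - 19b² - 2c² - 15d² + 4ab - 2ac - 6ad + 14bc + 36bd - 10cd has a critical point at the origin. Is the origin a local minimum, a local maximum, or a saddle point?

saddle point

The Hessian at the origin is H = [[-2, 4, -2, -6], [4, -38, 14, 36], [-2, 14, -4, -10], [-6, 36, -10, -30]].
Row-reducing H symmetrically gives the diagonal entries -2, -30, 4/3, -24/5.
Counting signs: 1 positive, 3 negative.
H is indefinite, so the origin is a saddle point.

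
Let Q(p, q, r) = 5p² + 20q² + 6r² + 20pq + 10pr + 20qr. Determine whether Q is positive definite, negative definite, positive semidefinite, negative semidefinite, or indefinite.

positive semidefinite

The symmetric matrix is A = [[5, 10, 5], [10, 20, 10], [5, 10, 6]].
Symmetric row and column elimination reduces A to a congruent diagonal form with pivots 5, 0, 1.
That gives 2 positive, 1 zero pivots.
Hence Q is positive semidefinite.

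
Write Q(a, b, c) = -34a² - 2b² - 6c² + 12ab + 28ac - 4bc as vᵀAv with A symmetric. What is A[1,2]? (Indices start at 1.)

6

The coefficient of a·b in Q is 12. For a symmetric A this equals A[1,2] + A[2,1] = 2·A[1,2].
So A[1,2] = 12/2 = 6.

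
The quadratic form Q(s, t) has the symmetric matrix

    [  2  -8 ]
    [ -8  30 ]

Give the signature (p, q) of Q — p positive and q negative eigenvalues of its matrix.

(1, 1)

An LDLᵀ factorisation of A has diagonal entries 2, -2.
So there are 1 positive, 1 negative pivots.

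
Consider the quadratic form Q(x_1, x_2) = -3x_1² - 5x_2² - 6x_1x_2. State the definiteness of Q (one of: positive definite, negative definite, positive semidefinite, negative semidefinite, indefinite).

negative definite

The symmetric matrix is A = [[-3, -3], [-3, -5]].
An LDLᵀ factorisation of A has diagonal entries -3, -2.
So there are 2 negative pivots.
Hence Q is negative definite.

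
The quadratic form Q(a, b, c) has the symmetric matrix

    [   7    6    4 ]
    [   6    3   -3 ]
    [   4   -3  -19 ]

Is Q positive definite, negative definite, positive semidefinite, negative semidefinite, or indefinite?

indefinite

Row-reducing A symmetrically gives the diagonal entries 7, -15/7, -2.
Counting signs: 1 positive, 2 negative.
Hence Q is indefinite.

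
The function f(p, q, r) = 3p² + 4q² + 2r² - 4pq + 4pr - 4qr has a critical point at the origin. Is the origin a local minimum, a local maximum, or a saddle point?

local minimum

The Hessian at the origin is H = [[6, -4, 4], [-4, 8, -4], [4, -4, 4]].
Row-reducing H symmetrically gives the diagonal entries 6, 16/3, 1.
That gives 3 positive pivots.
H is positive definite, so the origin is a strict local minimum.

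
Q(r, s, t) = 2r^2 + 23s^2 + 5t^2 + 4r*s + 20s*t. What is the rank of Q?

Write A = [[2, 2, 0], [2, 23, 10], [0, 10, 5]].
Symmetric row and column elimination reduces A to a congruent diagonal form with pivots 2, 21, 5/21.
That gives 3 positive pivots.
The rank is the number of nonzero pivots: 3.

3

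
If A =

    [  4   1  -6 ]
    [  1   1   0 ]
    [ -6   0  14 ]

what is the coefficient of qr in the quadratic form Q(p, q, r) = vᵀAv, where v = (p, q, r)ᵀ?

The coefficient of qr is A[2,3] + A[3,2] = 2·0 = 0.

0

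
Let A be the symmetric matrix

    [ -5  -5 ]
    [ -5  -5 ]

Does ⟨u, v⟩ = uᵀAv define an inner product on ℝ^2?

Applying the same elementary operations to the rows and columns of A produces a congruent diagonal matrix with entries -5, 0.
So there are 1 negative, 1 zero pivots.
Hence Q is negative semidefinite.
⟨·,·⟩ is an inner product exactly when A is positive definite.

no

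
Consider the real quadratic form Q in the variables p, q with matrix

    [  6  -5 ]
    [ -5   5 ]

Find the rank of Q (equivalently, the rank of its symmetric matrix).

Applying the same elementary operations to the rows and columns of A produces a congruent diagonal matrix with entries 6, 5/6.
That gives 2 positive pivots.
The rank is the number of nonzero pivots: 2.

2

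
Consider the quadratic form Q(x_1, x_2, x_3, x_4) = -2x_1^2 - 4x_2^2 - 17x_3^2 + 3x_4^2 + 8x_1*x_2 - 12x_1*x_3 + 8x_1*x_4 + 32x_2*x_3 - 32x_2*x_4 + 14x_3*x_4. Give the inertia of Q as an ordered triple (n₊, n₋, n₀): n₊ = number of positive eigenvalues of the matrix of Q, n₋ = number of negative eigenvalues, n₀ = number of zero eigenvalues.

(1, 3, 0)

The associated matrix is A = [[-2, 4, -6, 4], [4, -4, 16, -16], [-6, 16, -17, 7], [4, -16, 7, 3]].
Row-reducing A symmetrically gives the diagonal entries -2, 4, -3, -2.
So there are 1 positive, 3 negative pivots.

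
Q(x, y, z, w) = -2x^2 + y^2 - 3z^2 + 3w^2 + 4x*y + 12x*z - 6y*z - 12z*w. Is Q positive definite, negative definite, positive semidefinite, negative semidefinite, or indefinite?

indefinite

The associated matrix is A = [[-2, 2, 6, 0], [2, 1, -3, 0], [6, -3, -3, -6], [0, 0, -6, 3]].
Row-reducing A symmetrically gives the diagonal entries -2, 3, 12, 0.
So there are 2 positive, 1 negative, 1 zero pivots.
Hence Q is indefinite.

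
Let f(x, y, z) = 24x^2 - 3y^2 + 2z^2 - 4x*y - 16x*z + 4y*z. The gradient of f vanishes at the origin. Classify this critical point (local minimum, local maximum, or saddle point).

saddle point

The Hessian at the origin is H = [[48, -4, -16], [-4, -6, 4], [-16, 4, 4]].
Symmetric row and column elimination reduces H to a congruent diagonal form with pivots 48, -19/3, -4/19.
Counting signs: 1 positive, 2 negative.
H is indefinite, so the origin is a saddle point.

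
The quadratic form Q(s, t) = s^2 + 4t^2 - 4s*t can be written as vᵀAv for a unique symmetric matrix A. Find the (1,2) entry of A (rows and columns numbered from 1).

-2

The coefficient of s·t in Q is -4. For a symmetric A this equals A[1,2] + A[2,1] = 2·A[1,2].
So A[1,2] = -4/2 = -2.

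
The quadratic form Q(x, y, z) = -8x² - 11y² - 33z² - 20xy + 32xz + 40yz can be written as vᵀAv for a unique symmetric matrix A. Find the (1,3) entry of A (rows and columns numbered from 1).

16

The coefficient of x·z in Q is 32. For a symmetric A this equals A[1,3] + A[3,1] = 2·A[1,3].
So A[1,3] = 32/2 = 16.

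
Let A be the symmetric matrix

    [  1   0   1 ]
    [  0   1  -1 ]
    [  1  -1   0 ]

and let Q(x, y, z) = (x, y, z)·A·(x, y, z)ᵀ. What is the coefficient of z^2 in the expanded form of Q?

0

The coefficient of z^2 is the diagonal entry A[3,3] = 0.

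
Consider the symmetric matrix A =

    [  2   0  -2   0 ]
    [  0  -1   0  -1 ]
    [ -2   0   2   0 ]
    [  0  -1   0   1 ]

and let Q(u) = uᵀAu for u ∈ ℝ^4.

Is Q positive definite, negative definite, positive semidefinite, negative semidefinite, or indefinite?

indefinite

Row-reducing A symmetrically gives the diagonal entries 2, -1, 0, 2.
So there are 2 positive, 1 negative, 1 zero pivots.
Hence Q is indefinite.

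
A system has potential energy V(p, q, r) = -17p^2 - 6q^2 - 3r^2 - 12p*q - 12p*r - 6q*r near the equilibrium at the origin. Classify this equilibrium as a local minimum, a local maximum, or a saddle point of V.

The Hessian at the origin is H = [[-34, -12, -12], [-12, -12, -6], [-12, -6, -6]].
Row-reducing H symmetrically gives the diagonal entries -34, -132/17, -15/11.
Counting signs: 3 negative.
H is negative definite, so the origin is a strict local maximum.

local maximum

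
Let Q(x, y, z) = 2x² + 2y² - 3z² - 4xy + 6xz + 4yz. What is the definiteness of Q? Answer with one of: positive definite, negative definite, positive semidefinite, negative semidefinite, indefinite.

indefinite

The symmetric matrix is A = [[2, -2, 3], [-2, 2, 2], [3, 2, -3]].
A is congruent to a diagonal matrix with 2 positive, 1 negative and 0 zero entries, so Q is indefinite.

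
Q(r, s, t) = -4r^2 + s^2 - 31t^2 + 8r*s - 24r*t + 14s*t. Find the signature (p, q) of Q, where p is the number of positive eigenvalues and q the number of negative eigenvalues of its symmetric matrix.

(1, 1)

The symmetric matrix is A = [[-4, 4, -12], [4, 1, 7], [-12, 7, -31]].
Row-reducing A symmetrically gives the diagonal entries -4, 5, 0.
That gives 1 positive, 1 negative, 1 zero pivots.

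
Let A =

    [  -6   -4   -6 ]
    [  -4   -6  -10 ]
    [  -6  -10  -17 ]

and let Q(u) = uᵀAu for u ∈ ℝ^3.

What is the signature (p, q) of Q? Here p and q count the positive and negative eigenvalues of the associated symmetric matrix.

(0, 3)

Congruent diagonalization of A (simultaneous row and column reduction) yields pivots -6, -10/3, -1/5.
Counting signs: 3 negative.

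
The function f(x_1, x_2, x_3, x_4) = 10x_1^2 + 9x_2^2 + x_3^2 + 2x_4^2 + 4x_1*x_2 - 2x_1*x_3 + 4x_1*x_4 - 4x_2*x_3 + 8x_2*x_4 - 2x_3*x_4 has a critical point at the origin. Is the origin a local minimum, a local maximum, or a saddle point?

The Hessian at the origin is H = [[20, 4, -2, 4], [4, 18, -4, 8], [-2, -4, 2, -2], [4, 8, -2, 4]].
Symmetric row and column elimination reduces H to a congruent diagonal form with pivots 20, 86/5, 45/43, 8/45.
That gives 4 positive pivots.
H is positive definite, so the origin is a strict local minimum.

local minimum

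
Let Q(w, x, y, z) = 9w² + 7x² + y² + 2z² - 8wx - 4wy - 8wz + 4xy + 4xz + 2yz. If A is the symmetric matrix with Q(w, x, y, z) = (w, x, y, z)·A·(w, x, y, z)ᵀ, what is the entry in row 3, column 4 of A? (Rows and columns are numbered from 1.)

1

The coefficient of y·z in Q is 2. For a symmetric A this equals A[3,4] + A[4,3] = 2·A[3,4].
So A[3,4] = 2/2 = 1.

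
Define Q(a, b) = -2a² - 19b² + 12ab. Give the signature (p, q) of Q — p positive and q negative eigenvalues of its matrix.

(0, 2)

The associated matrix is A = [[-2, 6], [6, -19]].
Congruent diagonalization of A (simultaneous row and column reduction) yields pivots -2, -1.
That gives 2 negative pivots.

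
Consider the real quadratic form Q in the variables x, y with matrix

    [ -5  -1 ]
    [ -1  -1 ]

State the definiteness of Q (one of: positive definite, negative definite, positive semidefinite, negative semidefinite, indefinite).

An LDLᵀ factorisation of A has diagonal entries -5, -4/5.
That gives 2 negative pivots.
Hence Q is negative definite.

negative definite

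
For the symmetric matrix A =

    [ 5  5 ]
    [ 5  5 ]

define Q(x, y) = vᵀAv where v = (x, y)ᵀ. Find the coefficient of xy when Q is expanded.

10

The coefficient of xy is A[1,2] + A[2,1] = 2·5 = 10.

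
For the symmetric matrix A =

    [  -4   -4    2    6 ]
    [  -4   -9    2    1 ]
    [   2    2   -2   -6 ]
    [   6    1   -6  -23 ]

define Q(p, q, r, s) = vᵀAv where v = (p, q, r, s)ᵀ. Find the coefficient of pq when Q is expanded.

-8

The coefficient of pq is A[1,2] + A[2,1] = 2·(-4) = -8.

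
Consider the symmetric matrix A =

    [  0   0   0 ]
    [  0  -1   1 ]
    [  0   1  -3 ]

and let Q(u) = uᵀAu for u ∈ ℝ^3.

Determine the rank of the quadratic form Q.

2

Symmetric row and column elimination reduces A to a congruent diagonal form with pivots 0, -1, -2.
So there are 2 negative, 1 zero pivots.
The rank is the number of nonzero pivots: 2.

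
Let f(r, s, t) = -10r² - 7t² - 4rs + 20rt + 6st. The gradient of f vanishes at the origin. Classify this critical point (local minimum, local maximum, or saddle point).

saddle point

The Hessian at the origin is H = [[-20, -4, 20], [-4, 0, 6], [20, 6, -14]].
Row-reducing H symmetrically gives the diagonal entries -20, 4/5, 1.
So there are 2 positive, 1 negative pivots.
H is indefinite, so the origin is a saddle point.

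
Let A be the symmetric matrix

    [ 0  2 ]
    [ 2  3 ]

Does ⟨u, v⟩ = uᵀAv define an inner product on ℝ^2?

no

For the 2×2 matrix [[0, 2], [2, 3]]: det = 0·3 − (2)² = -4, trace = 3.
det < 0 so the eigenvalues have opposite signs; the form is indefinite.
⟨·,·⟩ is an inner product exactly when A is positive definite.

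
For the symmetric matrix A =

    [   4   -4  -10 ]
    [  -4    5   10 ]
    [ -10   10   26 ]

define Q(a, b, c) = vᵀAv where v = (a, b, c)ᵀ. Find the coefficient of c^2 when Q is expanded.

26

The coefficient of c^2 is the diagonal entry A[3,3] = 26.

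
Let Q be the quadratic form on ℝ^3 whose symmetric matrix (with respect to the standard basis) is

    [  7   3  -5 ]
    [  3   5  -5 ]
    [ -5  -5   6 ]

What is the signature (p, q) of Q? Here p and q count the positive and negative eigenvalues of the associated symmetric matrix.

(3, 0)

Applying the same elementary operations to the rows and columns of A produces a congruent diagonal matrix with entries 7, 26/7, 3/13.
So there are 3 positive pivots.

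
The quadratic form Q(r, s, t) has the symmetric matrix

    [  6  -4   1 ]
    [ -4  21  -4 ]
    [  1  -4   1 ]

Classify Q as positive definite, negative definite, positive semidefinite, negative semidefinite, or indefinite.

positive definite

Row-reducing A symmetrically gives the diagonal entries 6, 55/3, 5/22.
That gives 3 positive pivots.
Hence Q is positive definite.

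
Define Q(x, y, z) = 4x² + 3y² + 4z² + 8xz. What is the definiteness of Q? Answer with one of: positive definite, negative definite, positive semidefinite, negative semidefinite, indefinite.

Write A = [[4, 0, 4], [0, 3, 0], [4, 0, 4]].
Symmetric row and column elimination reduces A to a congruent diagonal form with pivots 4, 3, 0.
So there are 2 positive, 1 zero pivots.
Hence Q is positive semidefinite.

positive semidefinite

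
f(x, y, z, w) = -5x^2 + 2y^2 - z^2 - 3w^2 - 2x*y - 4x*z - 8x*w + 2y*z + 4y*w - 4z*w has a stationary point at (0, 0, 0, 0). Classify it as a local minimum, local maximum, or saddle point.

The Hessian at the origin is H = [[-10, -2, -4, -8], [-2, 4, 2, 4], [-4, 2, -2, -4], [-8, 4, -4, -6]].
Row-reducing H symmetrically gives the diagonal entries -10, 22/5, -24/11, 2.
Counting signs: 2 positive, 2 negative.
H is indefinite, so the origin is a saddle point.

saddle point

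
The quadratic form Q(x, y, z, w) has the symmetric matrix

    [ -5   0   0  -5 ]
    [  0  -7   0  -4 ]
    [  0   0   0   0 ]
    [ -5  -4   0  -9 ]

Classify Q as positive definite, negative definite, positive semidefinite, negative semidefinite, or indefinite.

negative semidefinite

Row-reducing A symmetrically gives the diagonal entries -5, -7, 0, -12/7.
That gives 3 negative, 1 zero pivots.
Hence Q is negative semidefinite.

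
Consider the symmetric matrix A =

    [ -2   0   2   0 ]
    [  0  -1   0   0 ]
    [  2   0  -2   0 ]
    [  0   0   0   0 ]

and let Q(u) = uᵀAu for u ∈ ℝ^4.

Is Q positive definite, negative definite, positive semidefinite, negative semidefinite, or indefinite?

Row-reducing A symmetrically gives the diagonal entries -2, -1, 0, 0.
Counting signs: 2 negative, 2 zero.
Hence Q is negative semidefinite.

negative semidefinite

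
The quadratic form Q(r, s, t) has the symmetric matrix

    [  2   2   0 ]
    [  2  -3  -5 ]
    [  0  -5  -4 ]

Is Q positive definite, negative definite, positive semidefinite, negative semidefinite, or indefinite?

An LDLᵀ factorisation of A has diagonal entries 2, -5, 1.
That gives 2 positive, 1 negative pivots.
Hence Q is indefinite.

indefinite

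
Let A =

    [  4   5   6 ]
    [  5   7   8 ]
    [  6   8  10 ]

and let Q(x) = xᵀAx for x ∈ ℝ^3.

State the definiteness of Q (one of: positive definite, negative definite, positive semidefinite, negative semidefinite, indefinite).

Congruent diagonalization of A (simultaneous row and column reduction) yields pivots 4, 3/4, 2/3.
Counting signs: 3 positive.
Hence Q is positive definite.

positive definite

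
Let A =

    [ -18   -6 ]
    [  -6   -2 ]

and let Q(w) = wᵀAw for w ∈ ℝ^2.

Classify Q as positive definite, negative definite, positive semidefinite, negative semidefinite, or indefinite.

negative semidefinite

Symmetric row and column elimination reduces A to a congruent diagonal form with pivots -18, 0.
So there are 1 negative, 1 zero pivots.
Hence Q is negative semidefinite.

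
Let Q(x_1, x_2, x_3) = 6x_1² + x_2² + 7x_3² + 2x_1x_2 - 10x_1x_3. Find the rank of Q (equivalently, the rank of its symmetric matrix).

3

Write A = [[6, 1, -5], [1, 1, 0], [-5, 0, 7]].
Row-reducing A symmetrically gives the diagonal entries 6, 5/6, 2.
So there are 3 positive pivots.
The rank is the number of nonzero pivots: 3.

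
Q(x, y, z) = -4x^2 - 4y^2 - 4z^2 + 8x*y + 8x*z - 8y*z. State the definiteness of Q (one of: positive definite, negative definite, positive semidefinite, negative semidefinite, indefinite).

Write A = [[-4, 4, 4], [4, -4, -4], [4, -4, -4]].
Applying the same elementary operations to the rows and columns of A produces a congruent diagonal matrix with entries -4, 0, 0.
That gives 1 negative, 2 zero pivots.
Hence Q is negative semidefinite.

negative semidefinite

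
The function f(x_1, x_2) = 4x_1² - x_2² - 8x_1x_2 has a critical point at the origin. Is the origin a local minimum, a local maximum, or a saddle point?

The Hessian at the origin is H = [[8, -8], [-8, -2]].
det H = 8·-2 − (-8)² = -80 < 0, so H is indefinite.
Therefore the origin is a saddle point.

saddle point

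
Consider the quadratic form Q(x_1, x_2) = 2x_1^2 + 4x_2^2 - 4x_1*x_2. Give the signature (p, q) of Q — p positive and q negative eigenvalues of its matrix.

(2, 0)

Write A = [[2, -2], [-2, 4]].
An LDLᵀ factorisation of A has diagonal entries 2, 2.
Counting signs: 2 positive.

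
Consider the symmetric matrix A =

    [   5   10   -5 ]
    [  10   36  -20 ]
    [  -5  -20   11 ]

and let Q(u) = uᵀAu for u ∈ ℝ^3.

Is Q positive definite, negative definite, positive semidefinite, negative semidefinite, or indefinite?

indefinite

Congruent diagonalization of A (simultaneous row and column reduction) yields pivots 5, 16, -1/4.
That gives 2 positive, 1 negative pivots.
Hence Q is indefinite.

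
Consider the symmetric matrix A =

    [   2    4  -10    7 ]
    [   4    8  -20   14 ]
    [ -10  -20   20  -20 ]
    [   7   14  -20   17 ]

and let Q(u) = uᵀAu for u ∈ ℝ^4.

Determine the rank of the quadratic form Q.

2

Applying the same elementary operations to the rows and columns of A produces a congruent diagonal matrix with entries 2, 0, -30, 0.
Counting signs: 1 positive, 1 negative, 2 zero.
The rank is the number of nonzero pivots: 2.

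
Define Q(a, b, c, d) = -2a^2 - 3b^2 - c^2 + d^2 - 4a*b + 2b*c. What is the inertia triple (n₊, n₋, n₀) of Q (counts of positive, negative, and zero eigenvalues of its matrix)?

The symmetric matrix is A = [[-2, -2, 0, 0], [-2, -3, 1, 0], [0, 1, -1, 0], [0, 0, 0, 1]].
Applying the same elementary operations to the rows and columns of A produces a congruent diagonal matrix with entries -2, -1, 0, 1.
So there are 1 positive, 2 negative, 1 zero pivots.

(1, 2, 1)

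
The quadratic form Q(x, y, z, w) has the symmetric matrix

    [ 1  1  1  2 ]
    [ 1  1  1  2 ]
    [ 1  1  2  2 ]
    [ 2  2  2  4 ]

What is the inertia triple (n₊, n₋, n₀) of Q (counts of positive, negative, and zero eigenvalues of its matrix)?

(2, 0, 2)

Row-reducing A symmetrically gives the diagonal entries 1, 0, 1, 0.
Counting signs: 2 positive, 2 zero.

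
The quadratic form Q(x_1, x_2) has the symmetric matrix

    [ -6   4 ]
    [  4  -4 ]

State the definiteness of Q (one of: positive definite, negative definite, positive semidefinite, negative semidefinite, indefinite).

negative definite

Leading principal minors: Δ_1 = -6, Δ_2 = 8.
The signs alternate starting with Δ_1 < 0, so by Sylvester's criterion Q is negative definite.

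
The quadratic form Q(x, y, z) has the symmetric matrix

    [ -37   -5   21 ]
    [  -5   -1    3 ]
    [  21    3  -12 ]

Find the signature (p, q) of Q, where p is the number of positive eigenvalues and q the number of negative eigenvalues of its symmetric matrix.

(0, 2)

Congruent diagonalization of A (simultaneous row and column reduction) yields pivots -37, -12/37, 0.
That gives 2 negative, 1 zero pivots.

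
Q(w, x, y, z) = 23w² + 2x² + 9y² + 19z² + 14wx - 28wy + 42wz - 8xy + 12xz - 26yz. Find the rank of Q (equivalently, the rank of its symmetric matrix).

The symmetric matrix is A = [[23, 7, -14, 21], [7, 2, -4, 6], [-14, -4, 9, -13], [21, 6, -13, 19]].
Symmetric row and column elimination reduces A to a congruent diagonal form with pivots 23, -3/23, 1, 0.
Counting signs: 2 positive, 1 negative, 1 zero.
The rank is the number of nonzero pivots: 3.

3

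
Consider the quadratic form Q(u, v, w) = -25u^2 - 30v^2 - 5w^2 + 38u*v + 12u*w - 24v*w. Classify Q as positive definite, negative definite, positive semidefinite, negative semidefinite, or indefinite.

The symmetric matrix of Q is A = [[-25, 19, 6], [19, -30, -12], [6, -12, -5]].
Leading principal minors: Δ_1 = -25, Δ_2 = 389, Δ_3 = -1.
The signs alternate starting with Δ_1 < 0, so by Sylvester's criterion Q is negative definite.

negative definite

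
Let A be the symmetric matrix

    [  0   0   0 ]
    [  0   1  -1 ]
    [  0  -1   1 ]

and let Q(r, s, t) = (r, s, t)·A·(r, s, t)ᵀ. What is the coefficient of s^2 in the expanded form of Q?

The coefficient of s^2 is the diagonal entry A[2,2] = 1.

1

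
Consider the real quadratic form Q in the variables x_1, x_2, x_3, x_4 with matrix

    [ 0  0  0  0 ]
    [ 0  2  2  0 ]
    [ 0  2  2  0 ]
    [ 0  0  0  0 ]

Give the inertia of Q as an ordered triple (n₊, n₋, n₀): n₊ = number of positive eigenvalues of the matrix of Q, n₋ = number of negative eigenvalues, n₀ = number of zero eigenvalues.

Applying the same elementary operations to the rows and columns of A produces a congruent diagonal matrix with entries 0, 2, 0, 0.
So there are 1 positive, 3 zero pivots.

(1, 0, 3)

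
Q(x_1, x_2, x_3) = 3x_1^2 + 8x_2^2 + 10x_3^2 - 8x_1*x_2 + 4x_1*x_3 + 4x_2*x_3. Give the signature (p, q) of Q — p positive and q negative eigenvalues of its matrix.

(3, 0)

The symmetric matrix is A = [[3, -4, 2], [-4, 8, 2], [2, 2, 10]].
Congruent diagonalization of A (simultaneous row and column reduction) yields pivots 3, 8/3, 1/2.
Counting signs: 3 positive.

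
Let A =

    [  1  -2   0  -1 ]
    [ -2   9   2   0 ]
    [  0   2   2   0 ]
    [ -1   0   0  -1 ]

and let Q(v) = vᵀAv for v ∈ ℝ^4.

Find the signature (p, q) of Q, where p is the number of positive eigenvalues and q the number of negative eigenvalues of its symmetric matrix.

(3, 1)

An LDLᵀ factorisation of A has diagonal entries 1, 5, 6/5, -10/3.
That gives 3 positive, 1 negative pivots.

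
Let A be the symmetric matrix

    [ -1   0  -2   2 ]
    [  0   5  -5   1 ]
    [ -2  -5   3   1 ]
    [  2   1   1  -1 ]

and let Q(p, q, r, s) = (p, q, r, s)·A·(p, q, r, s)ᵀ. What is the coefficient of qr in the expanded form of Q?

The coefficient of qr is A[2,3] + A[3,2] = 2·(-5) = -10.

-10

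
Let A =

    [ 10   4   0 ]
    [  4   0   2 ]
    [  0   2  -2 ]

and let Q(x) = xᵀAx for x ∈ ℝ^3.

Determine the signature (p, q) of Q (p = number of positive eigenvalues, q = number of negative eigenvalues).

(2, 1)

An LDLᵀ factorisation of A has diagonal entries 10, -8/5, 1/2.
Counting signs: 2 positive, 1 negative.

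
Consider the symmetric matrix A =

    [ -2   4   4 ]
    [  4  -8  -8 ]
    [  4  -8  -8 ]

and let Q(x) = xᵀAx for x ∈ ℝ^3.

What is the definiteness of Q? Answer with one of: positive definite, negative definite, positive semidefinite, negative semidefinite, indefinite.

Applying the same elementary operations to the rows and columns of A produces a congruent diagonal matrix with entries -2, 0, 0.
Counting signs: 1 negative, 2 zero.
Hence Q is negative semidefinite.

negative semidefinite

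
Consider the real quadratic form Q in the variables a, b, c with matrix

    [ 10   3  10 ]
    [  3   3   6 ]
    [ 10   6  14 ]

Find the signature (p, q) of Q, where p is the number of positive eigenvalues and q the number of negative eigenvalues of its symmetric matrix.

(2, 1)

An LDLᵀ factorisation of A has diagonal entries 10, 21/10, -2/7.
Counting signs: 2 positive, 1 negative.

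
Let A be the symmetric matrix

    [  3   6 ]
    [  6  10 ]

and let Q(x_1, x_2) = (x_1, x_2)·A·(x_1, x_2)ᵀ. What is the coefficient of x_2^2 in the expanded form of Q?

10

The coefficient of x_2^2 is the diagonal entry A[2,2] = 10.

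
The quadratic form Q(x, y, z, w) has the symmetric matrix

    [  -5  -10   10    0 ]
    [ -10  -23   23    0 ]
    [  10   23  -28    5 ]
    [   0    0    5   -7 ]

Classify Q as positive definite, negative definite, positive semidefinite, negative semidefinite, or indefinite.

Symmetric row and column elimination reduces A to a congruent diagonal form with pivots -5, -3, -5, -2.
That gives 4 negative pivots.
Hence Q is negative definite.

negative definite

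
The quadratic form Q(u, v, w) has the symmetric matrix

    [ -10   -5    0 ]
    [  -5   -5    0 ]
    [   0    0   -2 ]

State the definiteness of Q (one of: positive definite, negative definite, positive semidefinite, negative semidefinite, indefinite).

An LDLᵀ factorisation of A has diagonal entries -10, -5/2, -2.
Counting signs: 3 negative.
Hence Q is negative definite.

negative definite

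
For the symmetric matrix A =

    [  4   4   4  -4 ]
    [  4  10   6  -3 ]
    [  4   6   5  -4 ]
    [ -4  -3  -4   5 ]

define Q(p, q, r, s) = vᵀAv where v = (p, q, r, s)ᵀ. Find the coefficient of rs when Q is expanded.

The coefficient of rs is A[3,4] + A[4,3] = 2·(-4) = -8.

-8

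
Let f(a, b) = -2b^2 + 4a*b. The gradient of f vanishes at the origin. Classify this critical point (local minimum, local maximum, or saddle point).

The Hessian at the origin is H = [[0, 4], [4, -4]].
det H = 0·-4 − (4)² = -16 < 0, so H is indefinite.
Therefore the origin is a saddle point.

saddle point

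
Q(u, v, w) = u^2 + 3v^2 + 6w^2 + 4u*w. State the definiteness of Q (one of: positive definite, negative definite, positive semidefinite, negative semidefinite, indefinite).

positive definite

The associated matrix is A = [[1, 0, 2], [0, 3, 0], [2, 0, 6]].
Applying the same elementary operations to the rows and columns of A produces a congruent diagonal matrix with entries 1, 3, 2.
That gives 3 positive pivots.
Hence Q is positive definite.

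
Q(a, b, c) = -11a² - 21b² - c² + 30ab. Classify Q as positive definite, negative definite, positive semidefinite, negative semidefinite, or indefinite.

negative definite

The symmetric matrix is A = [[-11, 15, 0], [15, -21, 0], [0, 0, -1]].
Applying the same elementary operations to the rows and columns of A produces a congruent diagonal matrix with entries -11, -6/11, -1.
So there are 3 negative pivots.
Hence Q is negative definite.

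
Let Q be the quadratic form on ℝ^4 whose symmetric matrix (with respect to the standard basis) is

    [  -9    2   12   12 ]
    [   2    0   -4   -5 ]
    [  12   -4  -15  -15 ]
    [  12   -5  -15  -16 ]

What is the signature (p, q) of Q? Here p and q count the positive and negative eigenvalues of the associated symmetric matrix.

(1, 3)

Row-reducing A symmetrically gives the diagonal entries -9, 4/9, -3, -1/4.
So there are 1 positive, 3 negative pivots.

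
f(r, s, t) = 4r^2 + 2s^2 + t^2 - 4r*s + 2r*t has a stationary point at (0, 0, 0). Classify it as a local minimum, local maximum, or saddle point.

local minimum

The Hessian at the origin is H = [[8, -4, 2], [-4, 4, 0], [2, 0, 2]].
Symmetric row and column elimination reduces H to a congruent diagonal form with pivots 8, 2, 1.
Counting signs: 3 positive.
H is positive definite, so the origin is a strict local minimum.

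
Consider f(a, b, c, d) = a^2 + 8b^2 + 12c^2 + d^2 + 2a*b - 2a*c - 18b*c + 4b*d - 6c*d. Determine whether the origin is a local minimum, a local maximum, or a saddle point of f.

local minimum

The Hessian at the origin is H = [[2, 2, -2, 0], [2, 16, -18, 4], [-2, -18, 24, -6], [0, 4, -6, 2]].
Congruent diagonalization of H (simultaneous row and column reduction) yields pivots 2, 14, 26/7, 4/13.
That gives 4 positive pivots.
H is positive definite, so the origin is a strict local minimum.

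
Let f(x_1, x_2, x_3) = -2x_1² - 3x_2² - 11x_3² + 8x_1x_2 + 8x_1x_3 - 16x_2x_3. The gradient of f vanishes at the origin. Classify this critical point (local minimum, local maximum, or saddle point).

The Hessian at the origin is H = [[-4, 8, 8], [8, -6, -16], [8, -16, -22]].
Row-reducing H symmetrically gives the diagonal entries -4, 10, -6.
That gives 1 positive, 2 negative pivots.
H is indefinite, so the origin is a saddle point.

saddle point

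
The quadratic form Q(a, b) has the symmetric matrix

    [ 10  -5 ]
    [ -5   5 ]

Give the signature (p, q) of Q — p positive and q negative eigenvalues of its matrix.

Congruent diagonalization of A (simultaneous row and column reduction) yields pivots 10, 5/2.
Counting signs: 2 positive.

(2, 0)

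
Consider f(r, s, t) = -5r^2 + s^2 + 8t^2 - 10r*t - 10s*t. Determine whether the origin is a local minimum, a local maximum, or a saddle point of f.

The Hessian at the origin is H = [[-10, 0, -10], [0, 2, -10], [-10, -10, 16]].
Congruent diagonalization of H (simultaneous row and column reduction) yields pivots -10, 2, -24.
Counting signs: 1 positive, 2 negative.
H is indefinite, so the origin is a saddle point.

saddle point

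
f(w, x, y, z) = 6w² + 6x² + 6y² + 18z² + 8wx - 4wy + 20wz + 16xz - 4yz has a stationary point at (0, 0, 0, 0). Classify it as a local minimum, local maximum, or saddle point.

local minimum

The Hessian at the origin is H = [[12, 8, -4, 20], [8, 12, 0, 16], [-4, 0, 12, -4], [20, 16, -4, 36]].
An LDLᵀ factorisation of H has diagonal entries 12, 20/3, 48/5, 4/3.
That gives 4 positive pivots.
H is positive definite, so the origin is a strict local minimum.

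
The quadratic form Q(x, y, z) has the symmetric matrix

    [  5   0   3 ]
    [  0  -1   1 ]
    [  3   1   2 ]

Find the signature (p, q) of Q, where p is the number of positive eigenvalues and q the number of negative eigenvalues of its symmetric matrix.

(2, 1)

Symmetric row and column elimination reduces A to a congruent diagonal form with pivots 5, -1, 6/5.
So there are 2 positive, 1 negative pivots.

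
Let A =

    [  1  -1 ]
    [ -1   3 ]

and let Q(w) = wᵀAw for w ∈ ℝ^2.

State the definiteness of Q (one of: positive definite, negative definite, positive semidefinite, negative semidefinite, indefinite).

positive definite

Leading principal minors: Δ_1 = 1, Δ_2 = 2.
All leading principal minors are positive, so by Sylvester's criterion Q is positive definite.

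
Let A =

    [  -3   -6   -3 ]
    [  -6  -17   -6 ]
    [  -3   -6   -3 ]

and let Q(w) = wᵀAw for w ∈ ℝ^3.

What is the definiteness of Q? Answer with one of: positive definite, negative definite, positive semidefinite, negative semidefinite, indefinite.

Row-reducing A symmetrically gives the diagonal entries -3, -5, 0.
Counting signs: 2 negative, 1 zero.
Hence Q is negative semidefinite.

negative semidefinite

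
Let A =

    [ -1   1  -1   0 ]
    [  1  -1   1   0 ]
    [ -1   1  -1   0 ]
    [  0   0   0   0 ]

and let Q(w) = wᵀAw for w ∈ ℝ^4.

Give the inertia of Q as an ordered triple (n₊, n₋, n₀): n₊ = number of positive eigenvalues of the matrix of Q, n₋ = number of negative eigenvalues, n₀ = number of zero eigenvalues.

(0, 1, 3)

Applying the same elementary operations to the rows and columns of A produces a congruent diagonal matrix with entries -1, 0, 0, 0.
That gives 1 negative, 3 zero pivots.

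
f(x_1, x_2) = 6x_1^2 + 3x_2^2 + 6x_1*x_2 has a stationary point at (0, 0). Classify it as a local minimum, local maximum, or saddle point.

The Hessian at the origin is H = [[12, 6], [6, 6]].
det H = 12·6 − (6)² = 36 > 0 and H[1,1] = 12 > 0, so H is positive definite.
Therefore the origin is a local minimum.

local minimum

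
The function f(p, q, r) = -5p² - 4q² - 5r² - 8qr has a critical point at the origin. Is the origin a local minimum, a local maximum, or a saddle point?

local maximum

The Hessian at the origin is H = [[-10, 0, 0], [0, -8, -8], [0, -8, -10]].
Row-reducing H symmetrically gives the diagonal entries -10, -8, -2.
So there are 3 negative pivots.
H is negative definite, so the origin is a strict local maximum.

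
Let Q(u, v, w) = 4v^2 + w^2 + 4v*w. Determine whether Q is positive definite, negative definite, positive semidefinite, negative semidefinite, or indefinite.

The associated matrix is A = [[0, 0, 0], [0, 4, 2], [0, 2, 1]].
Symmetric row and column elimination reduces A to a congruent diagonal form with pivots 0, 4, 0.
So there are 1 positive, 2 zero pivots.
Hence Q is positive semidefinite.

positive semidefinite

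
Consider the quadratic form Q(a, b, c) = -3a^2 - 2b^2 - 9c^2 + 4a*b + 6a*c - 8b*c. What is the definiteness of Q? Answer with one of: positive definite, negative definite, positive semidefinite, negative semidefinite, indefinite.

Write A = [[-3, 2, 3], [2, -2, -4], [3, -4, -9]].
Symmetric row and column elimination reduces A to a congruent diagonal form with pivots -3, -2/3, 0.
Counting signs: 2 negative, 1 zero.
Hence Q is negative semidefinite.

negative semidefinite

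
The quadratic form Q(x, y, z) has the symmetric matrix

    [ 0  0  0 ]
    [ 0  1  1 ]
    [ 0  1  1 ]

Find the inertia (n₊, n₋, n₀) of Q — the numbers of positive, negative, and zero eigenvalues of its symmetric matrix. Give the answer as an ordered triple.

Congruent diagonalization of A (simultaneous row and column reduction) yields pivots 0, 1, 0.
So there are 1 positive, 2 zero pivots.

(1, 0, 2)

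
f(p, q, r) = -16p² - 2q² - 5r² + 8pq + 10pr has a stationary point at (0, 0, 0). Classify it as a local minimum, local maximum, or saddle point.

The Hessian at the origin is H = [[-32, 8, 10], [8, -4, 0], [10, 0, -10]].
Applying the same elementary operations to the rows and columns of H produces a congruent diagonal matrix with entries -32, -2, -15/4.
Counting signs: 3 negative.
H is negative definite, so the origin is a strict local maximum.

local maximum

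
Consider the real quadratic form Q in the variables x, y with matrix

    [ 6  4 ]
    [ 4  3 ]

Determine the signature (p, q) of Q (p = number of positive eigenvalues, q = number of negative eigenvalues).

An LDLᵀ factorisation of A has diagonal entries 6, 1/3.
So there are 2 positive pivots.

(2, 0)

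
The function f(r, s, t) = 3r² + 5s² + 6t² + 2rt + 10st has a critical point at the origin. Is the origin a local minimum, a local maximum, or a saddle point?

local minimum

The Hessian at the origin is H = [[6, 0, 2], [0, 10, 10], [2, 10, 12]].
Congruent diagonalization of H (simultaneous row and column reduction) yields pivots 6, 10, 4/3.
So there are 3 positive pivots.
H is positive definite, so the origin is a strict local minimum.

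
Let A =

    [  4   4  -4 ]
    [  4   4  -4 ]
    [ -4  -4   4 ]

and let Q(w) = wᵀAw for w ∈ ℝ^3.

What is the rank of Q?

1

Row-reducing A symmetrically gives the diagonal entries 4, 0, 0.
Counting signs: 1 positive, 2 zero.
The rank is the number of nonzero pivots: 1.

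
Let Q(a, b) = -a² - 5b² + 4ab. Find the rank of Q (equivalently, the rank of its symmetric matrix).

Write A = [[-1, 2], [2, -5]].
Symmetric row and column elimination reduces A to a congruent diagonal form with pivots -1, -1.
So there are 2 negative pivots.
The rank is the number of nonzero pivots: 2.

2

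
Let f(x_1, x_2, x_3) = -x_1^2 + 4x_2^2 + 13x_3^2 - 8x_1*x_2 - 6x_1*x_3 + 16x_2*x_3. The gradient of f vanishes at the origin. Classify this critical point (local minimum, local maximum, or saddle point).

saddle point

The Hessian at the origin is H = [[-2, -8, -6], [-8, 8, 16], [-6, 16, 26]].
Row-reducing H symmetrically gives the diagonal entries -2, 40, 4.
That gives 2 positive, 1 negative pivots.
H is indefinite, so the origin is a saddle point.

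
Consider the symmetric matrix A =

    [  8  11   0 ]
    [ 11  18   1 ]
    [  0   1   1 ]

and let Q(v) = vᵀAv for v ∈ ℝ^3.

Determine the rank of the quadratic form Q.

3

An LDLᵀ factorisation of A has diagonal entries 8, 23/8, 15/23.
That gives 3 positive pivots.
The rank is the number of nonzero pivots: 3.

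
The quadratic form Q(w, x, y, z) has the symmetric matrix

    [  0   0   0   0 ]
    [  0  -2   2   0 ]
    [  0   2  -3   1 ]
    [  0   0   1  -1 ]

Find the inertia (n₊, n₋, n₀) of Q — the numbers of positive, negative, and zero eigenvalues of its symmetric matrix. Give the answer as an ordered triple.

(0, 2, 2)

Congruent diagonalization of A (simultaneous row and column reduction) yields pivots 0, -2, -1, 0.
Counting signs: 2 negative, 2 zero.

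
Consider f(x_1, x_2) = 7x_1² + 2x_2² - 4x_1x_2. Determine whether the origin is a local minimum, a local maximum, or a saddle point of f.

The Hessian at the origin is H = [[14, -4], [-4, 4]].
det H = 14·4 − (-4)² = 40 > 0 and H[1,1] = 14 > 0, so H is positive definite.
Therefore the origin is a local minimum.

local minimum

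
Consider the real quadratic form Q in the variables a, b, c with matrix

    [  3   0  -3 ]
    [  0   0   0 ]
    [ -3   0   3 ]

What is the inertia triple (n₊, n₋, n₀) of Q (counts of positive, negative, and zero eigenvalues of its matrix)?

Symmetric row and column elimination reduces A to a congruent diagonal form with pivots 3, 0, 0.
Counting signs: 1 positive, 2 zero.

(1, 0, 2)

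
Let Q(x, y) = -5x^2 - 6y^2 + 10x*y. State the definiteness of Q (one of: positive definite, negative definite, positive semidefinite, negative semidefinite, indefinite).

negative definite

The symmetric matrix of Q is A = [[-5, 5], [5, -6]].
Leading principal minors: Δ_1 = -5, Δ_2 = 5.
The signs alternate starting with Δ_1 < 0, so by Sylvester's criterion Q is negative definite.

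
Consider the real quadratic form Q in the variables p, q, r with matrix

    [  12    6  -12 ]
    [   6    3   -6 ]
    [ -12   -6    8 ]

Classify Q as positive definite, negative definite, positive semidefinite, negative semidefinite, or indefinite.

Congruent diagonalization of A (simultaneous row and column reduction) yields pivots 12, 0, -4.
Counting signs: 1 positive, 1 negative, 1 zero.
Hence Q is indefinite.

indefinite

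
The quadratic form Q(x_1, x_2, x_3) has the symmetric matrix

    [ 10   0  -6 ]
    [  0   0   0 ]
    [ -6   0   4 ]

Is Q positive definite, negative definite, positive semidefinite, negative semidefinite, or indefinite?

Congruent diagonalization of A (simultaneous row and column reduction) yields pivots 10, 0, 2/5.
That gives 2 positive, 1 zero pivots.
Hence Q is positive semidefinite.

positive semidefinite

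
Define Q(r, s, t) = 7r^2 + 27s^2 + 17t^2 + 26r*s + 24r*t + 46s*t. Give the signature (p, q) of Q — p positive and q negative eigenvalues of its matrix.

The associated matrix is A = [[7, 13, 12], [13, 27, 23], [12, 23, 17]].
Applying the same elementary operations to the rows and columns of A produces a congruent diagonal matrix with entries 7, 20/7, -15/4.
So there are 2 positive, 1 negative pivots.

(2, 1)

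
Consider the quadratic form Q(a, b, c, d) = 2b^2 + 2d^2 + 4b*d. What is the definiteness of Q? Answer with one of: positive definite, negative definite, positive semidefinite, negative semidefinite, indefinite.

The symmetric matrix is A = [[0, 0, 0, 0], [0, 2, 0, 2], [0, 0, 0, 0], [0, 2, 0, 2]].
Symmetric row and column elimination reduces A to a congruent diagonal form with pivots 0, 2, 0, 0.
That gives 1 positive, 3 zero pivots.
Hence Q is positive semidefinite.

positive semidefinite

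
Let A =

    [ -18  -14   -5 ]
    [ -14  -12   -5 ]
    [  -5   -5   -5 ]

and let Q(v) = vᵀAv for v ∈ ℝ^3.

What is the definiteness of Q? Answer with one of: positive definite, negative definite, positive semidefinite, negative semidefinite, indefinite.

Leading principal minors: Δ_1 = -18, Δ_2 = 20, Δ_3 = -50.
The signs alternate starting with Δ_1 < 0, so by Sylvester's criterion Q is negative definite.

negative definite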